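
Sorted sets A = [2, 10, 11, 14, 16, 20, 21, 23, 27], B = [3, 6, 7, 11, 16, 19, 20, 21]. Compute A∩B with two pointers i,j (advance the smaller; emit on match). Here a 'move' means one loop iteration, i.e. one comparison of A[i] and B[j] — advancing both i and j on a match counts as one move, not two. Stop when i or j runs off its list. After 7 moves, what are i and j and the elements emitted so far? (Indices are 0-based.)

i=4, j=4, emitted=[11]

[i=0,j=0] 2<3 → i++
[i=1,j=0] 10>3 → j++
[i=1,j=1] 10>6 → j++
[i=1,j=2] 10>7 → j++
[i=1,j=3] 10<11 → i++
[i=2,j=3] 11==11 emit → i++,j++
[i=3,j=4] 14<16 → i++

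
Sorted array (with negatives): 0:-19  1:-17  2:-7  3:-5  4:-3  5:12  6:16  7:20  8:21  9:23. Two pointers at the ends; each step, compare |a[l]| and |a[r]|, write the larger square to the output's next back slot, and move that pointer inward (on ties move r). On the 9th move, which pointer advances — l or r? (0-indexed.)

l

[0,9] |-19|<=|23| out[9]=529 → r--
[0,8] |-19|<=|21| out[8]=441 → r--
[0,7] |-19|<=|20| out[7]=400 → r--
[0,6] |-19|>|16| out[6]=361 → l++
[1,6] |-17|>|16| out[5]=289 → l++
[2,6] |-7|<=|16| out[4]=256 → r--
[2,5] |-7|<=|12| out[3]=144 → r--
[2,4] |-7|>|-3| out[2]=49 → l++
[3,4] |-5|>|-3| out[1]=25 → l++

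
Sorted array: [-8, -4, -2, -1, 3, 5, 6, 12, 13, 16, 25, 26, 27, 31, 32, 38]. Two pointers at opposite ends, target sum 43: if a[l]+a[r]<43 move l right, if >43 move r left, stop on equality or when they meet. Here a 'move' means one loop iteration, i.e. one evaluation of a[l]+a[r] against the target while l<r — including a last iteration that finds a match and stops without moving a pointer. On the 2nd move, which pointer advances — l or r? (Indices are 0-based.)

[0,15] -8+38=30 <43 → l++
[1,15] -4+38=34 <43 → l++

l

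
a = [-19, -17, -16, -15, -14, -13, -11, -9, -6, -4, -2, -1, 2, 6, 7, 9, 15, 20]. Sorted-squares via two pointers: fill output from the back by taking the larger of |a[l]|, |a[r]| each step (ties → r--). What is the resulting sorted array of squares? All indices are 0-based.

[1, 4, 4, 16, 36, 36, 49, 81, 81, 121, 169, 196, 225, 225, 256, 289, 361, 400]

l=0 r=17: |-19|<=|20| out[17]=400, r--
l=0 r=16: |-19|>|15| out[16]=361, l++
l=1 r=16: |-17|>|15| out[15]=289, l++
l=2 r=16: |-16|>|15| out[14]=256, l++
l=3 r=16: |-15|<=|15| out[13]=225, r--
l=3 r=15: |-15|>|9| out[12]=225, l++
l=4 r=15: |-14|>|9| out[11]=196, l++
l=5 r=15: |-13|>|9| out[10]=169, l++
l=6 r=15: |-11|>|9| out[9]=121, l++
l=7 r=15: |-9|<=|9| out[8]=81, r--
l=7 r=14: |-9|>|7| out[7]=81, l++
l=8 r=14: |-6|<=|7| out[6]=49, r--
l=8 r=13: |-6|<=|6| out[5]=36, r--
l=8 r=12: |-6|>|2| out[4]=36, l++
l=9 r=12: |-4|>|2| out[3]=16, l++
l=10 r=12: |-2|<=|2| out[2]=4, r--
l=10 r=11: |-2|>|-1| out[1]=4, l++
l=11 r=11: |-1|<=|-1| out[0]=1, r--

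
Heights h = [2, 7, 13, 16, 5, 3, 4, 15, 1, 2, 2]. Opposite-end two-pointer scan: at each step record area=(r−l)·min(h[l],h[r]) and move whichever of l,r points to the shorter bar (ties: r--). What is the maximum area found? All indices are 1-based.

l=1 r=11: min(2,2)*10=20 best=20 *, r--
l=1 r=10: min(2,2)*9=18 best=20, r--
l=1 r=9: min(2,1)*8=8 best=20, r--
l=1 r=8: min(2,15)*7=14 best=20, l++
l=2 r=8: min(7,15)*6=42 best=42 *, l++
l=3 r=8: min(13,15)*5=65 best=65 *, l++
l=4 r=8: min(16,15)*4=60 best=65, r--
l=4 r=7: min(16,4)*3=12 best=65, r--
l=4 r=6: min(16,3)*2=6 best=65, r--
l=4 r=5: min(16,5)*1=5 best=65, r--

max area = 65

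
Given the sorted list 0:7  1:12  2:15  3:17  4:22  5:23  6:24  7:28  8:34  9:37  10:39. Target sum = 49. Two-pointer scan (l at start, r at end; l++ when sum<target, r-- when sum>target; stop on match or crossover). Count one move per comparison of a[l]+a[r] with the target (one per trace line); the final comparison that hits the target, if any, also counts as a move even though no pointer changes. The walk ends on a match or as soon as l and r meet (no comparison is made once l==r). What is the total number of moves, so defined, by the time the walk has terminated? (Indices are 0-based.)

l=0 r=10: 7+39=46 <49, l++
l=1 r=10: 12+39=51 >49, r--
l=1 r=9: 12+37=49, found

3 moves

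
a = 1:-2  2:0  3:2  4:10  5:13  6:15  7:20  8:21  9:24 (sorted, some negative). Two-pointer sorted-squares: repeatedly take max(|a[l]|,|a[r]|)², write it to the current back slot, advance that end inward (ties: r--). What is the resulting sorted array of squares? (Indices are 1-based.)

[1,9] |-2|<=|24| out[9]=576 → r--
[1,8] |-2|<=|21| out[8]=441 → r--
[1,7] |-2|<=|20| out[7]=400 → r--
[1,6] |-2|<=|15| out[6]=225 → r--
[1,5] |-2|<=|13| out[5]=169 → r--
[1,4] |-2|<=|10| out[4]=100 → r--
[1,3] |-2|<=|2| out[3]=4 → r--
[1,2] |-2|>|0| out[2]=4 → l++
[2,2] |0|<=|0| out[1]=0 → r--

[0, 4, 4, 100, 169, 225, 400, 441, 576]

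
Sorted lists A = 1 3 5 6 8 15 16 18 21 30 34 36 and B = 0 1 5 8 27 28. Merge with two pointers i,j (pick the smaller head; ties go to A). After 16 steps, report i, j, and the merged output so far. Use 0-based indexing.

i=10, j=6, merged so far=[0, 1, 1, 3, 5, 5, 6, 8, 8, 15, 16, 18, 21, 27, 28, 30]

i=0 j=0: A[i]=1>B[j]=0 take 0, j++
i=0 j=1: A[i]=1<=B[j]=1 take 1, i++
i=1 j=1: A[i]=3>B[j]=1 take 1, j++
i=1 j=2: A[i]=3<=B[j]=5 take 3, i++
i=2 j=2: A[i]=5<=B[j]=5 take 5, i++
i=3 j=2: A[i]=6>B[j]=5 take 5, j++
i=3 j=3: A[i]=6<=B[j]=8 take 6, i++
i=4 j=3: A[i]=8<=B[j]=8 take 8, i++
i=5 j=3: A[i]=15>B[j]=8 take 8, j++
i=5 j=4: A[i]=15<=B[j]=27 take 15, i++
i=6 j=4: A[i]=16<=B[j]=27 take 16, i++
i=7 j=4: A[i]=18<=B[j]=27 take 18, i++
i=8 j=4: A[i]=21<=B[j]=27 take 21, i++
i=9 j=4: A[i]=30>B[j]=27 take 27, j++
i=9 j=5: A[i]=30>B[j]=28 take 28, j++
i=9 j=6: B done, take A[i]=30, i++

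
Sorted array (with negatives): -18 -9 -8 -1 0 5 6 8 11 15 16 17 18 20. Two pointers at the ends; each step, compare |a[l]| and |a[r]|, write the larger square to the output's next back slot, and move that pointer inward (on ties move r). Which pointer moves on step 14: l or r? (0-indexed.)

r

[0,13] |-18|<=|20| out[13]=400 → r--
[0,12] |-18|<=|18| out[12]=324 → r--
[0,11] |-18|>|17| out[11]=324 → l++
[1,11] |-9|<=|17| out[10]=289 → r--
[1,10] |-9|<=|16| out[9]=256 → r--
[1,9] |-9|<=|15| out[8]=225 → r--
[1,8] |-9|<=|11| out[7]=121 → r--
[1,7] |-9|>|8| out[6]=81 → l++
[2,7] |-8|<=|8| out[5]=64 → r--
[2,6] |-8|>|6| out[4]=64 → l++
[3,6] |-1|<=|6| out[3]=36 → r--
[3,5] |-1|<=|5| out[2]=25 → r--
[3,4] |-1|>|0| out[1]=1 → l++
[4,4] |0|<=|0| out[0]=0 → r--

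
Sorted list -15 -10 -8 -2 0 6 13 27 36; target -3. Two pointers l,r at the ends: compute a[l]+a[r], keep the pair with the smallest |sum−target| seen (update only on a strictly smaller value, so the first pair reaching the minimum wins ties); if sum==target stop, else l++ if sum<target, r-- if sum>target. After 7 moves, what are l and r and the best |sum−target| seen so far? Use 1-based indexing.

l=4, r=5, best |Δ|=1

[1,9] -15+36=21 d=24 * → r--
[1,8] -15+27=12 d=15 * → r--
[1,7] -15+13=-2 d=1 * → r--
[1,6] -15+6=-9 d=6 → l++
[2,6] -10+6=-4 d=1 → l++
[3,6] -8+6=-2 d=1 → r--
[3,5] -8+0=-8 d=5 → l++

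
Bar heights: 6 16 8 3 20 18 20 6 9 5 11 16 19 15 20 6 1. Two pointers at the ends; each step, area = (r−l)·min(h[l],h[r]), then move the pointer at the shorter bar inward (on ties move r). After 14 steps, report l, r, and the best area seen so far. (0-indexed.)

l=4, r=6, best area=208

[0,16] min(6,1)*16=16 best=16 * → r--
[0,15] min(6,6)*15=90 best=90 * → r--
[0,14] min(6,20)*14=84 best=90 → l++
[1,14] min(16,20)*13=208 best=208 * → l++
[2,14] min(8,20)*12=96 best=208 → l++
[3,14] min(3,20)*11=33 best=208 → l++
[4,14] min(20,20)*10=200 best=208 → r--
[4,13] min(20,15)*9=135 best=208 → r--
[4,12] min(20,19)*8=152 best=208 → r--
[4,11] min(20,16)*7=112 best=208 → r--
[4,10] min(20,11)*6=66 best=208 → r--
[4,9] min(20,5)*5=25 best=208 → r--
[4,8] min(20,9)*4=36 best=208 → r--
[4,7] min(20,6)*3=18 best=208 → r--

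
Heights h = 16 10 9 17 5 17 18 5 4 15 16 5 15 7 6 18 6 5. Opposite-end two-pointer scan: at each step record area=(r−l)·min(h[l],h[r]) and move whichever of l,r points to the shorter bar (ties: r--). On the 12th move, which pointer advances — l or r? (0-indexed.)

l=0 r=17: min(16,5)*17=85 best=85 *, r--
l=0 r=16: min(16,6)*16=96 best=96 *, r--
l=0 r=15: min(16,18)*15=240 best=240 *, l++
l=1 r=15: min(10,18)*14=140 best=240, l++
l=2 r=15: min(9,18)*13=117 best=240, l++
l=3 r=15: min(17,18)*12=204 best=240, l++
l=4 r=15: min(5,18)*11=55 best=240, l++
l=5 r=15: min(17,18)*10=170 best=240, l++
l=6 r=15: min(18,18)*9=162 best=240, r--
l=6 r=14: min(18,6)*8=48 best=240, r--
l=6 r=13: min(18,7)*7=49 best=240, r--
l=6 r=12: min(18,15)*6=90 best=240, r--

r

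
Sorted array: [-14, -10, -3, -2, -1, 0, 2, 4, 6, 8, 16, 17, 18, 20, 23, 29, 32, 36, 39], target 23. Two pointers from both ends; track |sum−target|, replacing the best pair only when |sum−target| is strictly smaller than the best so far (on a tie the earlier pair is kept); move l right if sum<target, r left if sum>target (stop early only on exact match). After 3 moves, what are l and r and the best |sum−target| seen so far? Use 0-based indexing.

[0,18] -14+39=25 d=2 * → r--
[0,17] -14+36=22 d=1 * → l++
[1,17] -10+36=26 d=3 → r--

l=1, r=16, best |Δ|=1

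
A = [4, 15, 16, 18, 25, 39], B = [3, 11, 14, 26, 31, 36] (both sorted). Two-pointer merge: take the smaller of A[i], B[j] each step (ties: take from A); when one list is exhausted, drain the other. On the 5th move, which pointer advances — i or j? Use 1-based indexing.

i

i=1 j=1: A[i]=4>B[j]=3 take 3, j++
i=1 j=2: A[i]=4<=B[j]=11 take 4, i++
i=2 j=2: A[i]=15>B[j]=11 take 11, j++
i=2 j=3: A[i]=15>B[j]=14 take 14, j++
i=2 j=4: A[i]=15<=B[j]=26 take 15, i++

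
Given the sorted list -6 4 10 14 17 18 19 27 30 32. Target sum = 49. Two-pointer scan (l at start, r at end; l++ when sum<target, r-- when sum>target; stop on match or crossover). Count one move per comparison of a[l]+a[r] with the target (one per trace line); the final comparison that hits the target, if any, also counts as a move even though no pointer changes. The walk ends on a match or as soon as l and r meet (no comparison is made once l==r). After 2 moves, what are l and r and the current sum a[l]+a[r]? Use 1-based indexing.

l=1 r=10: -6+32=26 <49, l++
l=2 r=10: 4+32=36 <49, l++

l=3, r=10, sum=42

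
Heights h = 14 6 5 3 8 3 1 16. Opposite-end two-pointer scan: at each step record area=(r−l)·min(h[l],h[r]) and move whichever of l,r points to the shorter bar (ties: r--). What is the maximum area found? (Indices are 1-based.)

[1,8] min(14,16)*7=98 best=98 * → l++
[2,8] min(6,16)*6=36 best=98 → l++
[3,8] min(5,16)*5=25 best=98 → l++
[4,8] min(3,16)*4=12 best=98 → l++
[5,8] min(8,16)*3=24 best=98 → l++
[6,8] min(3,16)*2=6 best=98 → l++
[7,8] min(1,16)*1=1 best=98 → l++

max area = 98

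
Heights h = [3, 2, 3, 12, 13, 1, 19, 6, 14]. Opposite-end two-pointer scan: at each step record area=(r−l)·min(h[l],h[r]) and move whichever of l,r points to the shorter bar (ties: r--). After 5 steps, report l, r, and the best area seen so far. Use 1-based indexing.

l=6, r=9, best area=60

[1,9] min(3,14)*8=24 best=24 * → l++
[2,9] min(2,14)*7=14 best=24 → l++
[3,9] min(3,14)*6=18 best=24 → l++
[4,9] min(12,14)*5=60 best=60 * → l++
[5,9] min(13,14)*4=52 best=60 → l++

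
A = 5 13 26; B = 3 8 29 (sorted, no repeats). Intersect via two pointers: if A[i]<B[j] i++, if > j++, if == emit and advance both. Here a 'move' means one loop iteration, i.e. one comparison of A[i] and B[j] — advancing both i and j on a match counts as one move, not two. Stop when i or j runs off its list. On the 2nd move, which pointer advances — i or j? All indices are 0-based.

i

i=0 j=0: 5>3, j++
i=0 j=1: 5<8, i++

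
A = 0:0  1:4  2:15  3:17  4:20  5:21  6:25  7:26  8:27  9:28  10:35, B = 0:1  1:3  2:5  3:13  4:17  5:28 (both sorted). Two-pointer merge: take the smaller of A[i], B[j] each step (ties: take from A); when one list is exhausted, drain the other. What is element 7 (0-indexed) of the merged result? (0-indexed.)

merged[7] = 17

[i=0,j=0] A[i]=0<=B[j]=1 take 0 → i++
[i=1,j=0] A[i]=4>B[j]=1 take 1 → j++
[i=1,j=1] A[i]=4>B[j]=3 take 3 → j++
[i=1,j=2] A[i]=4<=B[j]=5 take 4 → i++
[i=2,j=2] A[i]=15>B[j]=5 take 5 → j++
[i=2,j=3] A[i]=15>B[j]=13 take 13 → j++
[i=2,j=4] A[i]=15<=B[j]=17 take 15 → i++
[i=3,j=4] A[i]=17<=B[j]=17 take 17 → i++
[i=4,j=4] A[i]=20>B[j]=17 take 17 → j++
[i=4,j=5] A[i]=20<=B[j]=28 take 20 → i++
[i=5,j=5] A[i]=21<=B[j]=28 take 21 → i++
[i=6,j=5] A[i]=25<=B[j]=28 take 25 → i++
[i=7,j=5] A[i]=26<=B[j]=28 take 26 → i++
[i=8,j=5] A[i]=27<=B[j]=28 take 27 → i++
[i=9,j=5] A[i]=28<=B[j]=28 take 28 → i++
[i=10,j=5] A[i]=35>B[j]=28 take 28 → j++
[i=10,j=6] B done, take A[i]=35 → i++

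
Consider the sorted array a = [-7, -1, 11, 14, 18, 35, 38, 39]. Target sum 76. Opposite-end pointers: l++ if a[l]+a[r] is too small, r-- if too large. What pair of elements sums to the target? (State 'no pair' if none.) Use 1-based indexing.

no pair

l=1 r=8: -7+39=32 <76, l++
l=2 r=8: -1+39=38 <76, l++
l=3 r=8: 11+39=50 <76, l++
l=4 r=8: 14+39=53 <76, l++
l=5 r=8: 18+39=57 <76, l++
l=6 r=8: 35+39=74 <76, l++
l=7 r=8: 38+39=77 >76, r--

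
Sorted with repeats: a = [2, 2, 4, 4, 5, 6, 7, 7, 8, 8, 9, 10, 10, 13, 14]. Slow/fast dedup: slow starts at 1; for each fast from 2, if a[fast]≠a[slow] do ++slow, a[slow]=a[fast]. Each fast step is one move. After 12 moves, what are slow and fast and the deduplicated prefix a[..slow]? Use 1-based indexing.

(s=1,f=2) a[fast]=2=a[slow] dup → fast++
(s=1,f=3) a[fast]=4≠a[slow]=2 write a[2]=4 → slow++,fast++
(s=2,f=4) a[fast]=4=a[slow] dup → fast++
(s=2,f=5) a[fast]=5≠a[slow]=4 write a[3]=5 → slow++,fast++
(s=3,f=6) a[fast]=6≠a[slow]=5 write a[4]=6 → slow++,fast++
(s=4,f=7) a[fast]=7≠a[slow]=6 write a[5]=7 → slow++,fast++
(s=5,f=8) a[fast]=7=a[slow] dup → fast++
(s=5,f=9) a[fast]=8≠a[slow]=7 write a[6]=8 → slow++,fast++
(s=6,f=10) a[fast]=8=a[slow] dup → fast++
(s=6,f=11) a[fast]=9≠a[slow]=8 write a[7]=9 → slow++,fast++
(s=7,f=12) a[fast]=10≠a[slow]=9 write a[8]=10 → slow++,fast++
(s=8,f=13) a[fast]=10=a[slow] dup → fast++

slow=8, fast=14, prefix=[2, 4, 5, 6, 7, 8, 9, 10]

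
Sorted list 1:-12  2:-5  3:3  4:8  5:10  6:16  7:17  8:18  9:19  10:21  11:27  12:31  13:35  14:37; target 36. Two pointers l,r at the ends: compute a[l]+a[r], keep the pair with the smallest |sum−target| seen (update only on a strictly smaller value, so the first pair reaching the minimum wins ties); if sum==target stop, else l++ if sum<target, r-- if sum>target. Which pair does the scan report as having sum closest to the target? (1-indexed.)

pair (17, 19) with sum 36 (|Δ|=0)

l=1 r=14: -12+37=25 d=11 *, l++
l=2 r=14: -5+37=32 d=4 *, l++
l=3 r=14: 3+37=40 d=4, r--
l=3 r=13: 3+35=38 d=2 *, r--
l=3 r=12: 3+31=34 d=2, l++
l=4 r=12: 8+31=39 d=3, r--
l=4 r=11: 8+27=35 d=1 *, l++
l=5 r=11: 10+27=37 d=1, r--
l=5 r=10: 10+21=31 d=5, l++
l=6 r=10: 16+21=37 d=1, r--
l=6 r=9: 16+19=35 d=1, l++
l=7 r=9: 17+19=36 d=0 *, stop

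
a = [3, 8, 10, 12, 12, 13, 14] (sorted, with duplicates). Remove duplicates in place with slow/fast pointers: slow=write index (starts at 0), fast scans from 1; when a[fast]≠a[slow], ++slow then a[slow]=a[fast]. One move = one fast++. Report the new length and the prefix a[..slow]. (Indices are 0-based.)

length 6; prefix = [3, 8, 10, 12, 13, 14]

slow=0 fast=1: a[fast]=8≠a[slow]=3 write a[1]=8, slow++,fast++
slow=1 fast=2: a[fast]=10≠a[slow]=8 write a[2]=10, slow++,fast++
slow=2 fast=3: a[fast]=12≠a[slow]=10 write a[3]=12, slow++,fast++
slow=3 fast=4: a[fast]=12=a[slow] dup, fast++
slow=3 fast=5: a[fast]=13≠a[slow]=12 write a[4]=13, slow++,fast++
slow=4 fast=6: a[fast]=14≠a[slow]=13 write a[5]=14, slow++,fast++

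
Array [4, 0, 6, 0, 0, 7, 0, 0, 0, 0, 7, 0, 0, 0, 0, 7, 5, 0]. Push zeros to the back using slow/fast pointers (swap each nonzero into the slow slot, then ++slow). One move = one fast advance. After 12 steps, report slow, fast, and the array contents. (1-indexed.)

(s=1,f=1) a[fast]=4≠0 swap→a[1]=4 → slow++,fast++
(s=2,f=2) a[fast]=0 → fast++
(s=2,f=3) a[fast]=6≠0 swap→a[2]=6 → slow++,fast++
(s=3,f=4) a[fast]=0 → fast++
(s=3,f=5) a[fast]=0 → fast++
(s=3,f=6) a[fast]=7≠0 swap→a[3]=7 → slow++,fast++
(s=4,f=7) a[fast]=0 → fast++
(s=4,f=8) a[fast]=0 → fast++
(s=4,f=9) a[fast]=0 → fast++
(s=4,f=10) a[fast]=0 → fast++
(s=4,f=11) a[fast]=7≠0 swap→a[4]=7 → slow++,fast++
(s=5,f=12) a[fast]=0 → fast++

slow=5, fast=13, a=[4, 6, 7, 7, 0, 0, 0, 0, 0, 0, 0, 0, 0, 0, 0, 7, 5, 0]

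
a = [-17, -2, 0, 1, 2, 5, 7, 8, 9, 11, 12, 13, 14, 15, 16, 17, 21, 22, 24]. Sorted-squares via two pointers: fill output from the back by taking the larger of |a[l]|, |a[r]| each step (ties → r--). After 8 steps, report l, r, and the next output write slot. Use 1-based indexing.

l=2, r=12, next write slot=11

l=1 r=19: |-17|<=|24| out[19]=576, r--
l=1 r=18: |-17|<=|22| out[18]=484, r--
l=1 r=17: |-17|<=|21| out[17]=441, r--
l=1 r=16: |-17|<=|17| out[16]=289, r--
l=1 r=15: |-17|>|16| out[15]=289, l++
l=2 r=15: |-2|<=|16| out[14]=256, r--
l=2 r=14: |-2|<=|15| out[13]=225, r--
l=2 r=13: |-2|<=|14| out[12]=196, r--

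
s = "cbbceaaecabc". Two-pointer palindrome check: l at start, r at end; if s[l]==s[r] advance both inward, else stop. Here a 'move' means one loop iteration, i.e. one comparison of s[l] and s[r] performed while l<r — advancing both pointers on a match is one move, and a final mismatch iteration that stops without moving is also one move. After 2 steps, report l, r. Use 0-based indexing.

l=0 r=11: 'c'=='c', l++,r--
l=1 r=10: 'b'=='b', l++,r--

l=2, r=9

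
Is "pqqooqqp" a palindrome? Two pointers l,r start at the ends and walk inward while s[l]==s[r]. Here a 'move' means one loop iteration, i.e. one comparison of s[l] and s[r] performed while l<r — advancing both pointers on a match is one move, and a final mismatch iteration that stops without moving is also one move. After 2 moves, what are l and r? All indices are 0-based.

[0,7] 'p'=='p' → l++,r--
[1,6] 'q'=='q' → l++,r--

l=2, r=5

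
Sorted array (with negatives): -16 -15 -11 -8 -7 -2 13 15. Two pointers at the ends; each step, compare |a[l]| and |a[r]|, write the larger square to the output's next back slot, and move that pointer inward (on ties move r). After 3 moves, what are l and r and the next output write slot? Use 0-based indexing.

l=2, r=6, next write slot=4

[0,7] |-16|>|15| out[7]=256 → l++
[1,7] |-15|<=|15| out[6]=225 → r--
[1,6] |-15|>|13| out[5]=225 → l++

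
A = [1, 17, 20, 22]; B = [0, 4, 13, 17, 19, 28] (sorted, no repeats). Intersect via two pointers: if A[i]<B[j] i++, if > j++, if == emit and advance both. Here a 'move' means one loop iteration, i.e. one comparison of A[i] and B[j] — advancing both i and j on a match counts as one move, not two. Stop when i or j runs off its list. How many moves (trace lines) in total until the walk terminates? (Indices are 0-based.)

i=0 j=0: 1>0, j++
i=0 j=1: 1<4, i++
i=1 j=1: 17>4, j++
i=1 j=2: 17>13, j++
i=1 j=3: 17==17 emit, i++,j++
i=2 j=4: 20>19, j++
i=2 j=5: 20<28, i++
i=3 j=5: 22<28, i++

8 moves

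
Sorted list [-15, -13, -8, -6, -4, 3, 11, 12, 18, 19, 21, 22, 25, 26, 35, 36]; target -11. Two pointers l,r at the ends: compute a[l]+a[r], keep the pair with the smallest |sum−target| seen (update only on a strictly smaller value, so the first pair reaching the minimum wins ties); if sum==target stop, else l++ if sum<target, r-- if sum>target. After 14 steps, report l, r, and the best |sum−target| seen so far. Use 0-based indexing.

l=3, r=4, best |Δ|=1

l=0 r=15: -15+36=21 d=32 *, r--
l=0 r=14: -15+35=20 d=31 *, r--
l=0 r=13: -15+26=11 d=22 *, r--
l=0 r=12: -15+25=10 d=21 *, r--
l=0 r=11: -15+22=7 d=18 *, r--
l=0 r=10: -15+21=6 d=17 *, r--
l=0 r=9: -15+19=4 d=15 *, r--
l=0 r=8: -15+18=3 d=14 *, r--
l=0 r=7: -15+12=-3 d=8 *, r--
l=0 r=6: -15+11=-4 d=7 *, r--
l=0 r=5: -15+3=-12 d=1 *, l++
l=1 r=5: -13+3=-10 d=1, r--
l=1 r=4: -13+-4=-17 d=6, l++
l=2 r=4: -8+-4=-12 d=1, l++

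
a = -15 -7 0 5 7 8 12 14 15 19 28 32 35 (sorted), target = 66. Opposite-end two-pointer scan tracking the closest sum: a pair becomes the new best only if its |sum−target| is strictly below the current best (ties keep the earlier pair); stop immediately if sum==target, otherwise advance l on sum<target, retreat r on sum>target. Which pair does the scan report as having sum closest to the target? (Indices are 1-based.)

pair (32, 35) with sum 67 (|Δ|=1)

[1,13] -15+35=20 d=46 * → l++
[2,13] -7+35=28 d=38 * → l++
[3,13] 0+35=35 d=31 * → l++
[4,13] 5+35=40 d=26 * → l++
[5,13] 7+35=42 d=24 * → l++
[6,13] 8+35=43 d=23 * → l++
[7,13] 12+35=47 d=19 * → l++
[8,13] 14+35=49 d=17 * → l++
[9,13] 15+35=50 d=16 * → l++
[10,13] 19+35=54 d=12 * → l++
[11,13] 28+35=63 d=3 * → l++
[12,13] 32+35=67 d=1 * → r--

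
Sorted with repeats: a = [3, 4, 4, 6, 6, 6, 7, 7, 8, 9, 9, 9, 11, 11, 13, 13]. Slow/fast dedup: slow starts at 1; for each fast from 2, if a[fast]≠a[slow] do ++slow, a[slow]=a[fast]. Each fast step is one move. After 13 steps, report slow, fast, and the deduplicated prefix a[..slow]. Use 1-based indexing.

slow=7, fast=15, prefix=[3, 4, 6, 7, 8, 9, 11]

slow=1 fast=2: a[fast]=4≠a[slow]=3 write a[2]=4, slow++,fast++
slow=2 fast=3: a[fast]=4=a[slow] dup, fast++
slow=2 fast=4: a[fast]=6≠a[slow]=4 write a[3]=6, slow++,fast++
slow=3 fast=5: a[fast]=6=a[slow] dup, fast++
slow=3 fast=6: a[fast]=6=a[slow] dup, fast++
slow=3 fast=7: a[fast]=7≠a[slow]=6 write a[4]=7, slow++,fast++
slow=4 fast=8: a[fast]=7=a[slow] dup, fast++
slow=4 fast=9: a[fast]=8≠a[slow]=7 write a[5]=8, slow++,fast++
slow=5 fast=10: a[fast]=9≠a[slow]=8 write a[6]=9, slow++,fast++
slow=6 fast=11: a[fast]=9=a[slow] dup, fast++
slow=6 fast=12: a[fast]=9=a[slow] dup, fast++
slow=6 fast=13: a[fast]=11≠a[slow]=9 write a[7]=11, slow++,fast++
slow=7 fast=14: a[fast]=11=a[slow] dup, fast++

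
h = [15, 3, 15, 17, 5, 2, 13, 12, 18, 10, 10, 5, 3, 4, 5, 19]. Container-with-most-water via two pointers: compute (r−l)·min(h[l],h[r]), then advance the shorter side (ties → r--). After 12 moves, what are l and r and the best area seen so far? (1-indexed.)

l=1 r=16: min(15,19)*15=225 best=225 *, l++
l=2 r=16: min(3,19)*14=42 best=225, l++
l=3 r=16: min(15,19)*13=195 best=225, l++
l=4 r=16: min(17,19)*12=204 best=225, l++
l=5 r=16: min(5,19)*11=55 best=225, l++
l=6 r=16: min(2,19)*10=20 best=225, l++
l=7 r=16: min(13,19)*9=117 best=225, l++
l=8 r=16: min(12,19)*8=96 best=225, l++
l=9 r=16: min(18,19)*7=126 best=225, l++
l=10 r=16: min(10,19)*6=60 best=225, l++
l=11 r=16: min(10,19)*5=50 best=225, l++
l=12 r=16: min(5,19)*4=20 best=225, l++

l=13, r=16, best area=225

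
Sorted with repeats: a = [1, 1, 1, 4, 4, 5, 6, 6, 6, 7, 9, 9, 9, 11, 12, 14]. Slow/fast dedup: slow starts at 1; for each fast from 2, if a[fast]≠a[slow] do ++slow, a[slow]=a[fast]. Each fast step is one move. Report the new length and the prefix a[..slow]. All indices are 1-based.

(s=1,f=2) a[fast]=1=a[slow] dup → fast++
(s=1,f=3) a[fast]=1=a[slow] dup → fast++
(s=1,f=4) a[fast]=4≠a[slow]=1 write a[2]=4 → slow++,fast++
(s=2,f=5) a[fast]=4=a[slow] dup → fast++
(s=2,f=6) a[fast]=5≠a[slow]=4 write a[3]=5 → slow++,fast++
(s=3,f=7) a[fast]=6≠a[slow]=5 write a[4]=6 → slow++,fast++
(s=4,f=8) a[fast]=6=a[slow] dup → fast++
(s=4,f=9) a[fast]=6=a[slow] dup → fast++
(s=4,f=10) a[fast]=7≠a[slow]=6 write a[5]=7 → slow++,fast++
(s=5,f=11) a[fast]=9≠a[slow]=7 write a[6]=9 → slow++,fast++
(s=6,f=12) a[fast]=9=a[slow] dup → fast++
(s=6,f=13) a[fast]=9=a[slow] dup → fast++
(s=6,f=14) a[fast]=11≠a[slow]=9 write a[7]=11 → slow++,fast++
(s=7,f=15) a[fast]=12≠a[slow]=11 write a[8]=12 → slow++,fast++
(s=8,f=16) a[fast]=14≠a[slow]=12 write a[9]=14 → slow++,fast++

length 9; prefix = [1, 4, 5, 6, 7, 9, 11, 12, 14]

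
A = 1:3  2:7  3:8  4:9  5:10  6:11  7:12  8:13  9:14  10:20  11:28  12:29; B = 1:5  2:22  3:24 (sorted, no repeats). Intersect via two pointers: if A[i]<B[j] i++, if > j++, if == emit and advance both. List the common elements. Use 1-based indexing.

intersection = []

[i=1,j=1] 3<5 → i++
[i=2,j=1] 7>5 → j++
[i=2,j=2] 7<22 → i++
[i=3,j=2] 8<22 → i++
[i=4,j=2] 9<22 → i++
[i=5,j=2] 10<22 → i++
[i=6,j=2] 11<22 → i++
[i=7,j=2] 12<22 → i++
[i=8,j=2] 13<22 → i++
[i=9,j=2] 14<22 → i++
[i=10,j=2] 20<22 → i++
[i=11,j=2] 28>22 → j++
[i=11,j=3] 28>24 → j++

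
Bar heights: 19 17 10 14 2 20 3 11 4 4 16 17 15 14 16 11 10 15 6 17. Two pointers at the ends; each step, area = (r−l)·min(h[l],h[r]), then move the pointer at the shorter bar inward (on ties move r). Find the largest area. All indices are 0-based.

[0,19] min(19,17)*19=323 best=323 * → r--
[0,18] min(19,6)*18=108 best=323 → r--
[0,17] min(19,15)*17=255 best=323 → r--
[0,16] min(19,10)*16=160 best=323 → r--
[0,15] min(19,11)*15=165 best=323 → r--
[0,14] min(19,16)*14=224 best=323 → r--
[0,13] min(19,14)*13=182 best=323 → r--
[0,12] min(19,15)*12=180 best=323 → r--
[0,11] min(19,17)*11=187 best=323 → r--
[0,10] min(19,16)*10=160 best=323 → r--
[0,9] min(19,4)*9=36 best=323 → r--
[0,8] min(19,4)*8=32 best=323 → r--
[0,7] min(19,11)*7=77 best=323 → r--
[0,6] min(19,3)*6=18 best=323 → r--
[0,5] min(19,20)*5=95 best=323 → l++
[1,5] min(17,20)*4=68 best=323 → l++
[2,5] min(10,20)*3=30 best=323 → l++
[3,5] min(14,20)*2=28 best=323 → l++
[4,5] min(2,20)*1=2 best=323 → l++

max area = 323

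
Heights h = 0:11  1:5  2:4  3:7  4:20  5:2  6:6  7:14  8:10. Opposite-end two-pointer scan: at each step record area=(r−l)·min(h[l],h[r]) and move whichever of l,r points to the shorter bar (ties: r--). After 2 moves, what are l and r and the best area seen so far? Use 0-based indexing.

l=1, r=7, best area=80

l=0 r=8: min(11,10)*8=80 best=80 *, r--
l=0 r=7: min(11,14)*7=77 best=80, l++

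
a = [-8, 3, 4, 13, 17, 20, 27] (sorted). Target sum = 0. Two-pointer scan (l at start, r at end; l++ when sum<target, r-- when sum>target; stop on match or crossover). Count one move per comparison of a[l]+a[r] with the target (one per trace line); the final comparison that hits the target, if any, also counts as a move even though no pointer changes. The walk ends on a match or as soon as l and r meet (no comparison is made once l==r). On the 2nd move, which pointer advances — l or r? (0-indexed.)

r

l=0 r=6: -8+27=19 >0, r--
l=0 r=5: -8+20=12 >0, r--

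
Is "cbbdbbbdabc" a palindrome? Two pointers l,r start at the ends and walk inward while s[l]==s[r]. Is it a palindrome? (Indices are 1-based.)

[1,11] 'c'=='c' → l++,r--
[2,10] 'b'=='b' → l++,r--
[3,9] 'b'!='a' → stop

not a palindrome (mismatch at 3,9)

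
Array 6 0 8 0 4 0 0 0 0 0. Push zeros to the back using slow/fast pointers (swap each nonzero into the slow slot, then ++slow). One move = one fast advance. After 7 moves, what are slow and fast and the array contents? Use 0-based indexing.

slow=3, fast=7, a=[6, 8, 4, 0, 0, 0, 0, 0, 0, 0]

(s=0,f=0) a[fast]=6≠0 swap→a[0]=6 → slow++,fast++
(s=1,f=1) a[fast]=0 → fast++
(s=1,f=2) a[fast]=8≠0 swap→a[1]=8 → slow++,fast++
(s=2,f=3) a[fast]=0 → fast++
(s=2,f=4) a[fast]=4≠0 swap→a[2]=4 → slow++,fast++
(s=3,f=5) a[fast]=0 → fast++
(s=3,f=6) a[fast]=0 → fast++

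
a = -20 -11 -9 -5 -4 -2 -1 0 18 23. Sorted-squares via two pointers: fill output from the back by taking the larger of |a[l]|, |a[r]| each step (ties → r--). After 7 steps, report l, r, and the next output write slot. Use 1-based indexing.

l=1 r=10: |-20|<=|23| out[10]=529, r--
l=1 r=9: |-20|>|18| out[9]=400, l++
l=2 r=9: |-11|<=|18| out[8]=324, r--
l=2 r=8: |-11|>|0| out[7]=121, l++
l=3 r=8: |-9|>|0| out[6]=81, l++
l=4 r=8: |-5|>|0| out[5]=25, l++
l=5 r=8: |-4|>|0| out[4]=16, l++

l=6, r=8, next write slot=3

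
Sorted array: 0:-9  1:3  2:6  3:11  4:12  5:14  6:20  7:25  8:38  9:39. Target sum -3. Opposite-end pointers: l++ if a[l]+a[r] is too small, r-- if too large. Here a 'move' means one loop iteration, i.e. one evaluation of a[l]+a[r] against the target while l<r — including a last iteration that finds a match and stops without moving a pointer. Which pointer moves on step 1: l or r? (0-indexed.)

r

[0,9] -9+39=30 >-3 → r--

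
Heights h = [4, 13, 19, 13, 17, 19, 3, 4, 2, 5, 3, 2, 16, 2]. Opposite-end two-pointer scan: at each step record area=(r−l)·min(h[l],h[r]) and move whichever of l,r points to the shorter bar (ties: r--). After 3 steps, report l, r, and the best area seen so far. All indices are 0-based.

[0,13] min(4,2)*13=26 best=26 * → r--
[0,12] min(4,16)*12=48 best=48 * → l++
[1,12] min(13,16)*11=143 best=143 * → l++

l=2, r=12, best area=143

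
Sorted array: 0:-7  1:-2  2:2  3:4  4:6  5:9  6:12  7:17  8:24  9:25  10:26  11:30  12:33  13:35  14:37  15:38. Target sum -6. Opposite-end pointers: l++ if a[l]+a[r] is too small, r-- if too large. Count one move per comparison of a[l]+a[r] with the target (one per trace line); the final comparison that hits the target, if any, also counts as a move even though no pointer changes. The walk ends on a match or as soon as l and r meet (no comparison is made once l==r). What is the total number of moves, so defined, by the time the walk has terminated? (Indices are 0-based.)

l=0 r=15: -7+38=31 >-6, r--
l=0 r=14: -7+37=30 >-6, r--
l=0 r=13: -7+35=28 >-6, r--
l=0 r=12: -7+33=26 >-6, r--
l=0 r=11: -7+30=23 >-6, r--
l=0 r=10: -7+26=19 >-6, r--
l=0 r=9: -7+25=18 >-6, r--
l=0 r=8: -7+24=17 >-6, r--
l=0 r=7: -7+17=10 >-6, r--
l=0 r=6: -7+12=5 >-6, r--
l=0 r=5: -7+9=2 >-6, r--
l=0 r=4: -7+6=-1 >-6, r--
l=0 r=3: -7+4=-3 >-6, r--
l=0 r=2: -7+2=-5 >-6, r--
l=0 r=1: -7+-2=-9 <-6, l++

15 moves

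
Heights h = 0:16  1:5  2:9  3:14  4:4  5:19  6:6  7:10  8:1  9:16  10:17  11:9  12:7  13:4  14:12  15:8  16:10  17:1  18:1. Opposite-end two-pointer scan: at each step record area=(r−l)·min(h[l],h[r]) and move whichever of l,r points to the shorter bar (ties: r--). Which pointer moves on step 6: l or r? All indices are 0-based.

[0,18] min(16,1)*18=18 best=18 * → r--
[0,17] min(16,1)*17=17 best=18 → r--
[0,16] min(16,10)*16=160 best=160 * → r--
[0,15] min(16,8)*15=120 best=160 → r--
[0,14] min(16,12)*14=168 best=168 * → r--
[0,13] min(16,4)*13=52 best=168 → r--

r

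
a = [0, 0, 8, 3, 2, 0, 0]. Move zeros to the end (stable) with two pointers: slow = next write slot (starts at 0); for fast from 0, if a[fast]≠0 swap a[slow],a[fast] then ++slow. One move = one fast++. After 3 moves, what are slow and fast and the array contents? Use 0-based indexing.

slow=1, fast=3, a=[8, 0, 0, 3, 2, 0, 0]

(s=0,f=0) a[fast]=0 → fast++
(s=0,f=1) a[fast]=0 → fast++
(s=0,f=2) a[fast]=8≠0 swap→a[0]=8 → slow++,fast++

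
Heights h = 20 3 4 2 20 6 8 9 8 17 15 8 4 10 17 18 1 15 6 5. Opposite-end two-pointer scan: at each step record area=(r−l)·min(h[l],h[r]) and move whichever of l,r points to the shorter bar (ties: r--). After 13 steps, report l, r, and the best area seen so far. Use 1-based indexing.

[1,20] min(20,5)*19=95 best=95 * → r--
[1,19] min(20,6)*18=108 best=108 * → r--
[1,18] min(20,15)*17=255 best=255 * → r--
[1,17] min(20,1)*16=16 best=255 → r--
[1,16] min(20,18)*15=270 best=270 * → r--
[1,15] min(20,17)*14=238 best=270 → r--
[1,14] min(20,10)*13=130 best=270 → r--
[1,13] min(20,4)*12=48 best=270 → r--
[1,12] min(20,8)*11=88 best=270 → r--
[1,11] min(20,15)*10=150 best=270 → r--
[1,10] min(20,17)*9=153 best=270 → r--
[1,9] min(20,8)*8=64 best=270 → r--
[1,8] min(20,9)*7=63 best=270 → r--

l=1, r=7, best area=270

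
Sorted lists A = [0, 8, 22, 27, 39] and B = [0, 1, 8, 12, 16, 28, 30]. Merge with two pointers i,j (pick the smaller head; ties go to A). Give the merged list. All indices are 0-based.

[0, 0, 1, 8, 8, 12, 16, 22, 27, 28, 30, 39]

[i=0,j=0] A[i]=0<=B[j]=0 take 0 → i++
[i=1,j=0] A[i]=8>B[j]=0 take 0 → j++
[i=1,j=1] A[i]=8>B[j]=1 take 1 → j++
[i=1,j=2] A[i]=8<=B[j]=8 take 8 → i++
[i=2,j=2] A[i]=22>B[j]=8 take 8 → j++
[i=2,j=3] A[i]=22>B[j]=12 take 12 → j++
[i=2,j=4] A[i]=22>B[j]=16 take 16 → j++
[i=2,j=5] A[i]=22<=B[j]=28 take 22 → i++
[i=3,j=5] A[i]=27<=B[j]=28 take 27 → i++
[i=4,j=5] A[i]=39>B[j]=28 take 28 → j++
[i=4,j=6] A[i]=39>B[j]=30 take 30 → j++
[i=4,j=7] B done, take A[i]=39 → i++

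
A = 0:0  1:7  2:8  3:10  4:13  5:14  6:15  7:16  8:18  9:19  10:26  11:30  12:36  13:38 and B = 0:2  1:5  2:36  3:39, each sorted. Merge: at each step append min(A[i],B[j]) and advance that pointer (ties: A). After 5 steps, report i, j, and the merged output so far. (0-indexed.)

i=3, j=2, merged so far=[0, 2, 5, 7, 8]

i=0 j=0: A[i]=0<=B[j]=2 take 0, i++
i=1 j=0: A[i]=7>B[j]=2 take 2, j++
i=1 j=1: A[i]=7>B[j]=5 take 5, j++
i=1 j=2: A[i]=7<=B[j]=36 take 7, i++
i=2 j=2: A[i]=8<=B[j]=36 take 8, i++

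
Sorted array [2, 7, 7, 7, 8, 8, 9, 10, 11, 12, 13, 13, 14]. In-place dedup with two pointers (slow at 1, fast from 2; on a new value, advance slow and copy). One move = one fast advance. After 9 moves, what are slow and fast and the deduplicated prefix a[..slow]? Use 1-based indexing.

slow=7, fast=11, prefix=[2, 7, 8, 9, 10, 11, 12]

(s=1,f=2) a[fast]=7≠a[slow]=2 write a[2]=7 → slow++,fast++
(s=2,f=3) a[fast]=7=a[slow] dup → fast++
(s=2,f=4) a[fast]=7=a[slow] dup → fast++
(s=2,f=5) a[fast]=8≠a[slow]=7 write a[3]=8 → slow++,fast++
(s=3,f=6) a[fast]=8=a[slow] dup → fast++
(s=3,f=7) a[fast]=9≠a[slow]=8 write a[4]=9 → slow++,fast++
(s=4,f=8) a[fast]=10≠a[slow]=9 write a[5]=10 → slow++,fast++
(s=5,f=9) a[fast]=11≠a[slow]=10 write a[6]=11 → slow++,fast++
(s=6,f=10) a[fast]=12≠a[slow]=11 write a[7]=12 → slow++,fast++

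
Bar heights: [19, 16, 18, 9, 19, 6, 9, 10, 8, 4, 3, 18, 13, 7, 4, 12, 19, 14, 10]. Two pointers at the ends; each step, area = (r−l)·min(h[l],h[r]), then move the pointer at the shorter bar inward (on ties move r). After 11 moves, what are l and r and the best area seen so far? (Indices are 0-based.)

[0,18] min(19,10)*18=180 best=180 * → r--
[0,17] min(19,14)*17=238 best=238 * → r--
[0,16] min(19,19)*16=304 best=304 * → r--
[0,15] min(19,12)*15=180 best=304 → r--
[0,14] min(19,4)*14=56 best=304 → r--
[0,13] min(19,7)*13=91 best=304 → r--
[0,12] min(19,13)*12=156 best=304 → r--
[0,11] min(19,18)*11=198 best=304 → r--
[0,10] min(19,3)*10=30 best=304 → r--
[0,9] min(19,4)*9=36 best=304 → r--
[0,8] min(19,8)*8=64 best=304 → r--

l=0, r=7, best area=304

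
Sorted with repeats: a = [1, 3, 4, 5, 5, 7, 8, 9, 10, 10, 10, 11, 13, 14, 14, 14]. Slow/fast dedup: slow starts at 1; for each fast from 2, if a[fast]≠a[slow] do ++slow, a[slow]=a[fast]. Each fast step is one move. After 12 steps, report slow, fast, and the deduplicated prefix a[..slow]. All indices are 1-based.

slow=1 fast=2: a[fast]=3≠a[slow]=1 write a[2]=3, slow++,fast++
slow=2 fast=3: a[fast]=4≠a[slow]=3 write a[3]=4, slow++,fast++
slow=3 fast=4: a[fast]=5≠a[slow]=4 write a[4]=5, slow++,fast++
slow=4 fast=5: a[fast]=5=a[slow] dup, fast++
slow=4 fast=6: a[fast]=7≠a[slow]=5 write a[5]=7, slow++,fast++
slow=5 fast=7: a[fast]=8≠a[slow]=7 write a[6]=8, slow++,fast++
slow=6 fast=8: a[fast]=9≠a[slow]=8 write a[7]=9, slow++,fast++
slow=7 fast=9: a[fast]=10≠a[slow]=9 write a[8]=10, slow++,fast++
slow=8 fast=10: a[fast]=10=a[slow] dup, fast++
slow=8 fast=11: a[fast]=10=a[slow] dup, fast++
slow=8 fast=12: a[fast]=11≠a[slow]=10 write a[9]=11, slow++,fast++
slow=9 fast=13: a[fast]=13≠a[slow]=11 write a[10]=13, slow++,fast++

slow=10, fast=14, prefix=[1, 3, 4, 5, 7, 8, 9, 10, 11, 13]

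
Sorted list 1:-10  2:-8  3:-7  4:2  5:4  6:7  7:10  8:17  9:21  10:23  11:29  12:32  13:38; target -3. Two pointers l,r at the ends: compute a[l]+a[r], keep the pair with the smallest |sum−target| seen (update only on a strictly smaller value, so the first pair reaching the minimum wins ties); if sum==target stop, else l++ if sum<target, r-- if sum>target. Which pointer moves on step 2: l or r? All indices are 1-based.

r

l=1 r=13: -10+38=28 d=31 *, r--
l=1 r=12: -10+32=22 d=25 *, r--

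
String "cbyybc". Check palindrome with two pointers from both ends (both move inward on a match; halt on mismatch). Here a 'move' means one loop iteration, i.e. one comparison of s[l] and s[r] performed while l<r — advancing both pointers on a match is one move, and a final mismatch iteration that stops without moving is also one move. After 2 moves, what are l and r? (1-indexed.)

l=3, r=4

l=1 r=6: 'c'=='c', l++,r--
l=2 r=5: 'b'=='b', l++,r--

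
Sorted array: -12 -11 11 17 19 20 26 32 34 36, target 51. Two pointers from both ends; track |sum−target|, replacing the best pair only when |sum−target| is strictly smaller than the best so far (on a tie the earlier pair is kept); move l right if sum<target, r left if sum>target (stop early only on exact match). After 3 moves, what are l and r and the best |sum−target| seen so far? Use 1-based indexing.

l=4, r=10, best |Δ|=4

l=1 r=10: -12+36=24 d=27 *, l++
l=2 r=10: -11+36=25 d=26 *, l++
l=3 r=10: 11+36=47 d=4 *, l++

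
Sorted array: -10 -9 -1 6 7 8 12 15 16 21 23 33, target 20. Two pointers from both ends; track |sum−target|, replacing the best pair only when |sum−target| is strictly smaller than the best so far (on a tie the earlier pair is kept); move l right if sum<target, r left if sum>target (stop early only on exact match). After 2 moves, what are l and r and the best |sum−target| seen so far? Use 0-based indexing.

l=1, r=10, best |Δ|=3

[0,11] -10+33=23 d=3 * → r--
[0,10] -10+23=13 d=7 → l++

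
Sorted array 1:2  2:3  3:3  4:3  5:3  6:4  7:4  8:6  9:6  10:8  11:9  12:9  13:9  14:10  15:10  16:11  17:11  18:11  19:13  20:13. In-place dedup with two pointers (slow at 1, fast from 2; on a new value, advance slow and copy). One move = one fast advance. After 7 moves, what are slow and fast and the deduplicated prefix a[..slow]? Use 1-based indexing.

slow=4, fast=9, prefix=[2, 3, 4, 6]

(s=1,f=2) a[fast]=3≠a[slow]=2 write a[2]=3 → slow++,fast++
(s=2,f=3) a[fast]=3=a[slow] dup → fast++
(s=2,f=4) a[fast]=3=a[slow] dup → fast++
(s=2,f=5) a[fast]=3=a[slow] dup → fast++
(s=2,f=6) a[fast]=4≠a[slow]=3 write a[3]=4 → slow++,fast++
(s=3,f=7) a[fast]=4=a[slow] dup → fast++
(s=3,f=8) a[fast]=6≠a[slow]=4 write a[4]=6 → slow++,fast++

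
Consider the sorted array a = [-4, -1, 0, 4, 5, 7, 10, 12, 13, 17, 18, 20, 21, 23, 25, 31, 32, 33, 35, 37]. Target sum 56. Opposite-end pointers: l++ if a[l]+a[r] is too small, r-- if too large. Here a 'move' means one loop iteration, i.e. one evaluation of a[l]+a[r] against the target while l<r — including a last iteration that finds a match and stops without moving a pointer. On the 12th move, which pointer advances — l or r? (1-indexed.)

l=1 r=20: -4+37=33 <56, l++
l=2 r=20: -1+37=36 <56, l++
l=3 r=20: 0+37=37 <56, l++
l=4 r=20: 4+37=41 <56, l++
l=5 r=20: 5+37=42 <56, l++
l=6 r=20: 7+37=44 <56, l++
l=7 r=20: 10+37=47 <56, l++
l=8 r=20: 12+37=49 <56, l++
l=9 r=20: 13+37=50 <56, l++
l=10 r=20: 17+37=54 <56, l++
l=11 r=20: 18+37=55 <56, l++
l=12 r=20: 20+37=57 >56, r--

r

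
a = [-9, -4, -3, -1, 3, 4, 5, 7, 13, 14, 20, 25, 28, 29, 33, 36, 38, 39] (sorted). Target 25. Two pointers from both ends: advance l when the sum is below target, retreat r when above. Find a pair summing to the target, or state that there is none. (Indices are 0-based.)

[0,17] -9+39=30 >25 → r--
[0,16] -9+38=29 >25 → r--
[0,15] -9+36=27 >25 → r--
[0,14] -9+33=24 <25 → l++
[1,14] -4+33=29 >25 → r--
[1,13] -4+29=25 → found

(-4, 29)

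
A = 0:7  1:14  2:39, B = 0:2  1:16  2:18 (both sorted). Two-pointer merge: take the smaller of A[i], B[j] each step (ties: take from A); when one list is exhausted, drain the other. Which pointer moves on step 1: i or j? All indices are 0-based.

j

[i=0,j=0] A[i]=7>B[j]=2 take 2 → j++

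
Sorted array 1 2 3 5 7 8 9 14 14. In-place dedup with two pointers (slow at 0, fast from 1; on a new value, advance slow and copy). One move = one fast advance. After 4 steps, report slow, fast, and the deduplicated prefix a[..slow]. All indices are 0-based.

slow=4, fast=5, prefix=[1, 2, 3, 5, 7]

slow=0 fast=1: a[fast]=2≠a[slow]=1 write a[1]=2, slow++,fast++
slow=1 fast=2: a[fast]=3≠a[slow]=2 write a[2]=3, slow++,fast++
slow=2 fast=3: a[fast]=5≠a[slow]=3 write a[3]=5, slow++,fast++
slow=3 fast=4: a[fast]=7≠a[slow]=5 write a[4]=7, slow++,fast++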